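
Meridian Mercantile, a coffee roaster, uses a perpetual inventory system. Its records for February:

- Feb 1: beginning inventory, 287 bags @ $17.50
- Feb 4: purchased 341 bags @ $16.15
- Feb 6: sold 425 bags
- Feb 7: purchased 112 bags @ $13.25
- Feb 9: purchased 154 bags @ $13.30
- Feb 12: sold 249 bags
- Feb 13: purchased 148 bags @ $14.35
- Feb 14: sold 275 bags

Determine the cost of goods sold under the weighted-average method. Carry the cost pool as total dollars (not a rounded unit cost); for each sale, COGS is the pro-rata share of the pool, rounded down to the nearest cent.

COGS = $14,826.70

After Feb 1: 287 on hand, pool $5,022.50 (≈ $17.5000 each)
After Feb 4: 628 on hand, pool $10,529.65 (≈ $16.7670 each)
Feb 6, sell 425: 425/628 × $10,529.65 → $7,125.95
After Feb 7: 315 on hand, pool $4,887.70 (≈ $15.5165 each)
After Feb 9: 469 on hand, pool $6,935.90 (≈ $14.7887 each)
Feb 12, sell 249: 249/469 × $6,935.90 → $3,682.38
After Feb 13: 368 on hand, pool $5,377.32 (≈ $14.6123 each)
Feb 14, sell 275: 275/368 × $5,377.32 → $4,018.37
Total COGS = $7,125.95 + $3,682.38 + $4,018.37 = $14,826.70
Ending inventory (cost pool remaining) = $1,358.95
Check: goods available $16,185.65 = COGS $14,826.70 + ending $1,358.95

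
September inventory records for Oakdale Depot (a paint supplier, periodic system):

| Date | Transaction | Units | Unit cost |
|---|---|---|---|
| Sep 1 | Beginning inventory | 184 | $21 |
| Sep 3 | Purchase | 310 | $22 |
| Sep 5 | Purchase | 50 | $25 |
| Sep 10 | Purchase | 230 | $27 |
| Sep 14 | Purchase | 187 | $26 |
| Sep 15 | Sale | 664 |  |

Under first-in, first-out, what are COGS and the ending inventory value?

COGS = $15,174; ending inventory = $7,832

Sep 15, 664 sold [FIFO — oldest first]: 184 @ $21 + 310 @ $22 + 50 @ $25 + 120 @ $27 = $15,174
Ending inventory: 110 @ $27 + 187 @ $26 = $7,832
Check: goods available $23,006 = COGS $15,174 + ending $7,832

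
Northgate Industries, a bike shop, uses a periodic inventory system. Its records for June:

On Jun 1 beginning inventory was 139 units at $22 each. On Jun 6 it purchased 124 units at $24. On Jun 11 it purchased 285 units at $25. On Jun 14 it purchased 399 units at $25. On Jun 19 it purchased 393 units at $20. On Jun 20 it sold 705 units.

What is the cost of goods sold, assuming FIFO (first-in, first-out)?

COGS = $17,084

Jun 20, 705 sold [FIFO — oldest first]: 139 @ $22 + 124 @ $24 + 285 @ $25 + 157 @ $25 = $17,084
Ending inventory: 242 @ $25 + 393 @ $20 = $13,910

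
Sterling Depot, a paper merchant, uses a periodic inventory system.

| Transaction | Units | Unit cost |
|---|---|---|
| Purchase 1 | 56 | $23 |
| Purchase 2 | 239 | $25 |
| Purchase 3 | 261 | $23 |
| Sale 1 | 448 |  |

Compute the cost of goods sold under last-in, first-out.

COGS = $10,678

Sale 1 (448) [LIFO — newest first]: 261 @ $23 + 187 @ $25 = $10,678
Ending inventory: 56 @ $23 + 52 @ $25 = $2,588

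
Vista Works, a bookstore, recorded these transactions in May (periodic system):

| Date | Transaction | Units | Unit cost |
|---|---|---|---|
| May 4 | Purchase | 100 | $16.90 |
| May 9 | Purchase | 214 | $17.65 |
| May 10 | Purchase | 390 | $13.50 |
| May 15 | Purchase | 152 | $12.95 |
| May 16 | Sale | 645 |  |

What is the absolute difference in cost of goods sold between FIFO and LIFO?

$884.25

FIFO COGS: 100 @ $16.90 + 214 @ $17.65 + 331 @ $13.50 = $9,935.60
LIFO COGS: 152 @ $12.95 + 390 @ $13.50 + 103 @ $17.65 = $9,051.35
Difference = |$9,935.60 − $9,051.35| = $884.25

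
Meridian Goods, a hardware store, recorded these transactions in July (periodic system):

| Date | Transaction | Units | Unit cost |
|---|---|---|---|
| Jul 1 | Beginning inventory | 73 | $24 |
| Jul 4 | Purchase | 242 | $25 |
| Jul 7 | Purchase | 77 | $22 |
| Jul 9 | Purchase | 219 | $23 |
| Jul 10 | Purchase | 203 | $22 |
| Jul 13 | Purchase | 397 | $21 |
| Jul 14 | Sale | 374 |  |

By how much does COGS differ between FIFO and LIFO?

FIFO COGS: 73 @ $24 + 242 @ $25 + 59 @ $22 = $9,100
LIFO COGS: 374 @ $21 = $7,854
Difference = |$9,100 − $7,854| = $1,246

$1,246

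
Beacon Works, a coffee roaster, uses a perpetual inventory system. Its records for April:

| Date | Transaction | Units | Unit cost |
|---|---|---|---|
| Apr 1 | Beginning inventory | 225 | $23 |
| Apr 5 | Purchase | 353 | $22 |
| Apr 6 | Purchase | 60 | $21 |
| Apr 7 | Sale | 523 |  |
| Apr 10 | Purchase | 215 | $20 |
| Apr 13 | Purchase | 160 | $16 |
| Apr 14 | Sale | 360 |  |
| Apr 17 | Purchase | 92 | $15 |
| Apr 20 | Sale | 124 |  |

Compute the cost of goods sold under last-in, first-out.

COGS = $20,187

Apr 7, 523 sold [LIFO — newest first]: 60 @ $21 + 353 @ $22 + 110 @ $23 = $11,556
Apr 14, 360 sold [LIFO — newest first]: 160 @ $16 + 200 @ $20 = $6,560
Apr 20, 124 sold [LIFO — newest first]: 92 @ $15 + 15 @ $20 + 17 @ $23 = $2,071
Total COGS = $11,556 + $6,560 + $2,071 = $20,187
Ending inventory: 98 @ $23 = $2,254
Check: goods available $22,441 = COGS $20,187 + ending $2,254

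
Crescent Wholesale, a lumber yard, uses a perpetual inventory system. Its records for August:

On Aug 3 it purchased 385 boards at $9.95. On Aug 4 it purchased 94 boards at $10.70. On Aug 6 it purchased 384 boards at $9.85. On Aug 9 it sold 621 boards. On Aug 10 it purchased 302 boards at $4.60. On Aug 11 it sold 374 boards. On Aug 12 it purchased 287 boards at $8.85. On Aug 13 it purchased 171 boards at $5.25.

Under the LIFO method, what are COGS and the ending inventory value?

Aug 9, 621 sold [LIFO — newest first]: 384 @ $9.85 + 94 @ $10.70 + 143 @ $9.95 = $6,211.05
Aug 11, 374 sold [LIFO — newest first]: 302 @ $4.60 + 72 @ $9.95 = $2,105.60
Total COGS = $6,211.05 + $2,105.60 = $8,316.65
Ending inventory: 170 @ $9.95 + 287 @ $8.85 + 171 @ $5.25 = $5,129.20
Check: goods available $13,445.85 = COGS $8,316.65 + ending $5,129.20

COGS = $8,316.65; ending inventory = $5,129.20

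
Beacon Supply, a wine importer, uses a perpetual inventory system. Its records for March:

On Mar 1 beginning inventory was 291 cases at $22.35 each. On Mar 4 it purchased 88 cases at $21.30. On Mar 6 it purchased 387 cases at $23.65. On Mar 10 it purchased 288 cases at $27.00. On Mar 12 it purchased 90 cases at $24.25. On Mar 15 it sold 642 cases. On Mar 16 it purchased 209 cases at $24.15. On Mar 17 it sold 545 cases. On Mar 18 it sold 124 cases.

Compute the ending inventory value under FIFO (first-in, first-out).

Ending inventory = $1,014.30

Mar 15, 642 sold [FIFO — oldest first]: 291 @ $22.35 + 88 @ $21.30 + 263 @ $23.65 = $14,598.20
Mar 17, 545 sold [FIFO — oldest first]: 124 @ $23.65 + 288 @ $27.00 + 90 @ $24.25 + 43 @ $24.15 = $13,929.55
Mar 18, 124 sold [FIFO — oldest first]: 124 @ $24.15 = $2,994.60
Total COGS = $14,598.20 + $13,929.55 + $2,994.60 = $31,522.35
Ending inventory: 42 @ $24.15 = $1,014.30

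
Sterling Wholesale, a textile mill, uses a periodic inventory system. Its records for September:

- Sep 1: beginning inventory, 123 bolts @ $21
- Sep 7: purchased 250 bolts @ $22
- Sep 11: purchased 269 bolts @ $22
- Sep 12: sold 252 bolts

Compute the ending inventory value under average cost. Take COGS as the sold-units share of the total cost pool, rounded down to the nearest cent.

Ending inventory = $8,505.29

Sep 12, sell 252: 252/642 × $14,001.00 → $5,495.71
Ending inventory (cost pool remaining) = $8,505.29
Check: goods available $14,001.00 = COGS $5,495.71 + ending $8,505.29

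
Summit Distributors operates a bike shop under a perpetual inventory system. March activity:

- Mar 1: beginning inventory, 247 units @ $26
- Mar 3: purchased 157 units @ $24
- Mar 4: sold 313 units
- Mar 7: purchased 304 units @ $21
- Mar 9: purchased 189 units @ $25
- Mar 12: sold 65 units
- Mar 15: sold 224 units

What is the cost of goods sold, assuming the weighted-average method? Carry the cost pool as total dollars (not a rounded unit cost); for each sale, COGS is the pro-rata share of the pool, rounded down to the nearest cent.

COGS = $14,527.99

After Mar 1: 247 on hand, pool $6,422.00 (≈ $26.0000 each)
After Mar 3: 404 on hand, pool $10,190.00 (≈ $25.2228 each)
Mar 4, sell 313: 313/404 × $10,190.00 → $7,894.72
After Mar 7: 395 on hand, pool $8,679.28 (≈ $21.9729 each)
After Mar 9: 584 on hand, pool $13,404.28 (≈ $22.9525 each)
Mar 12, sell 65: 65/584 × $13,404.28 → $1,491.91
Mar 15, sell 224: 224/519 × $11,912.37 → $5,141.36
Total COGS = $7,894.72 + $1,491.91 + $5,141.36 = $14,527.99
Ending inventory (cost pool remaining) = $6,771.01
Check: goods available $21,299.00 = COGS $14,527.99 + ending $6,771.01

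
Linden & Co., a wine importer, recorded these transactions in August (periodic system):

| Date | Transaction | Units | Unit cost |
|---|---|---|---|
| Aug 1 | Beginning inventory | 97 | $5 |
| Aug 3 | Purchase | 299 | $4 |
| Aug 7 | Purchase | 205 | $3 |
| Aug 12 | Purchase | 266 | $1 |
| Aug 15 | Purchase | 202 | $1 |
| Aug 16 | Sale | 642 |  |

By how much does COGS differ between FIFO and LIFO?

FIFO COGS: 97 @ $5 + 299 @ $4 + 205 @ $3 + 41 @ $1 = $2,337
LIFO COGS: 202 @ $1 + 266 @ $1 + 174 @ $3 = $990
Difference = |$2,337 − $990| = $1,347

$1,347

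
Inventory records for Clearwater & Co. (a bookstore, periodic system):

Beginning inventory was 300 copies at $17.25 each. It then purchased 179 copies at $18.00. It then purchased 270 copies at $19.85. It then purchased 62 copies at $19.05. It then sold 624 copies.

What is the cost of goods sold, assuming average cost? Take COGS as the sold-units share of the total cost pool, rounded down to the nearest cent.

COGS = $11,493.29

Sale 1, sell 624: 624/811 × $14,937.60 → $11,493.29
Ending inventory (cost pool remaining) = $3,444.31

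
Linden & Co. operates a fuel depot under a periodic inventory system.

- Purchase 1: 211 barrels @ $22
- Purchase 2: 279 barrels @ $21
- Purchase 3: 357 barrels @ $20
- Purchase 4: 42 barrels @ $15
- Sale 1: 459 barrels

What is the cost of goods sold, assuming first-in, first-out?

COGS = $9,850

Sale 1 (459) [FIFO — oldest first]: 211 @ $22 + 248 @ $21 = $9,850
Ending inventory: 31 @ $21 + 357 @ $20 + 42 @ $15 = $8,421
Check: goods available $18,271 = COGS $9,850 + ending $8,421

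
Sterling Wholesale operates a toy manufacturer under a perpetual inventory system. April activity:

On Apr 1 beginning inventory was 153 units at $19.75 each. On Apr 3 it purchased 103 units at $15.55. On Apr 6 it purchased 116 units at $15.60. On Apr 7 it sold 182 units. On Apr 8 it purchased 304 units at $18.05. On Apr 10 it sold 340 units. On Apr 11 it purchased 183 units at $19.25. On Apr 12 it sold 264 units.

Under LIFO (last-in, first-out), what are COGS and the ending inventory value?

Apr 7, 182 sold [LIFO — newest first]: 116 @ $15.60 + 66 @ $15.55 = $2,835.90
Apr 10, 340 sold [LIFO — newest first]: 304 @ $18.05 + 36 @ $15.55 = $6,047.00
Apr 12, 264 sold [LIFO — newest first]: 183 @ $19.25 + 1 @ $15.55 + 80 @ $19.75 = $5,118.30
Total COGS = $2,835.90 + $6,047.00 + $5,118.30 = $14,001.20
Ending inventory: 73 @ $19.75 = $1,441.75
Check: goods available $15,442.95 = COGS $14,001.20 + ending $1,441.75

COGS = $14,001.20; ending inventory = $1,441.75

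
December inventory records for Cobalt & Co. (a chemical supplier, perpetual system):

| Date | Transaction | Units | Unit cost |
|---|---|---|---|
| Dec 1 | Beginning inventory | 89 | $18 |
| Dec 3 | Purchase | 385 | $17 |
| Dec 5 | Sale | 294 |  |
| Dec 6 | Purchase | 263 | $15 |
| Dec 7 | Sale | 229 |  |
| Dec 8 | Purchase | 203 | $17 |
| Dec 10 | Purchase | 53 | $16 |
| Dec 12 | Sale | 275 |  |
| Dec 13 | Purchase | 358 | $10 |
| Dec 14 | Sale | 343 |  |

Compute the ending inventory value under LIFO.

Dec 5, 294 sold [LIFO — newest first]: 294 @ $17 = $4,998
Dec 7, 229 sold [LIFO — newest first]: 229 @ $15 = $3,435
Dec 12, 275 sold [LIFO — newest first]: 53 @ $16 + 203 @ $17 + 19 @ $15 = $4,584
Dec 14, 343 sold [LIFO — newest first]: 343 @ $10 = $3,430
Total COGS = $4,998 + $3,435 + $4,584 + $3,430 = $16,447
Ending inventory: 89 @ $18 + 91 @ $17 + 15 @ $15 + 15 @ $10 = $3,524

Ending inventory = $3,524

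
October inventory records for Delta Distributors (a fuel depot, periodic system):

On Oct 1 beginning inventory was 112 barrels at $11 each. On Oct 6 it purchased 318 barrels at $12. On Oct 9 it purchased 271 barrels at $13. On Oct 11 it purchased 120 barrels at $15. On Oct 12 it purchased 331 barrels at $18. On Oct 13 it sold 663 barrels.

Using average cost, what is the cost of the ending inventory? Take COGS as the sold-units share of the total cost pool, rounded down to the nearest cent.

Ending inventory = $6,931.33

Oct 13, sell 663: 663/1152 × $16,329.00 → $9,397.67
Ending inventory (cost pool remaining) = $6,931.33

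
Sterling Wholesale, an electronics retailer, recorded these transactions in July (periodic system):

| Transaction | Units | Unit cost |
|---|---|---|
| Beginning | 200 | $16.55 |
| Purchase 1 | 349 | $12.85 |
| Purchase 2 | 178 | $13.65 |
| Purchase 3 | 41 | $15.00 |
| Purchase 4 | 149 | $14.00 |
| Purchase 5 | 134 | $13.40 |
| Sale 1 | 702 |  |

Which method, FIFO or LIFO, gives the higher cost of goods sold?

FIFO COGS: 200 @ $16.55 + 349 @ $12.85 + 153 @ $13.65 = $9,883.10
LIFO COGS: 134 @ $13.40 + 149 @ $14.00 + 41 @ $15.00 + 178 @ $13.65 + 200 @ $12.85 = $9,496.30

FIFO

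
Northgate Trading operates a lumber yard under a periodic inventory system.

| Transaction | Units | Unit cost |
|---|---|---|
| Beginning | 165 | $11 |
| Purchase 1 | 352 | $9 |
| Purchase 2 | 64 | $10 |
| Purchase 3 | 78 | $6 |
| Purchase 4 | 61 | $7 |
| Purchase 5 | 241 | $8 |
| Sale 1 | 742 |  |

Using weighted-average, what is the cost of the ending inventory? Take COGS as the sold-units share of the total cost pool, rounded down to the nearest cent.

Sale 1, sell 742: 742/961 × $8,446.00 → $6,521.26
Ending inventory (cost pool remaining) = $1,924.74
Check: goods available $8,446.00 = COGS $6,521.26 + ending $1,924.74

Ending inventory = $1,924.74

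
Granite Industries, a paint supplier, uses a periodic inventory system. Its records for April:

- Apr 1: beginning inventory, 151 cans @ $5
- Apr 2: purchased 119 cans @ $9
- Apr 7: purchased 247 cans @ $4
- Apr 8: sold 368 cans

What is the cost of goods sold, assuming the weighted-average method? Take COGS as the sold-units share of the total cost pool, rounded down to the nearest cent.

COGS = $2,003.00

Apr 8, sell 368: 368/517 × $2,814.00 → $2,003.00
Ending inventory (cost pool remaining) = $811.00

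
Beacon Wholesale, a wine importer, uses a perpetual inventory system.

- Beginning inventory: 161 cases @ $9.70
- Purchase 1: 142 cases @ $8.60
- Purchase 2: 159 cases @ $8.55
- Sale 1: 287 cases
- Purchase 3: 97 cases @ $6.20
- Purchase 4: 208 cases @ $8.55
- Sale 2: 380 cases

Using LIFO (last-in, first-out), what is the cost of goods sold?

Sale 1 (287) [LIFO — newest first]: 159 @ $8.55 + 128 @ $8.60 = $2,460.25
Sale 2 (380) [LIFO — newest first]: 208 @ $8.55 + 97 @ $6.20 + 14 @ $8.60 + 61 @ $9.70 = $3,091.90
Total COGS = $2,460.25 + $3,091.90 = $5,552.15
Ending inventory: 100 @ $9.70 = $970.00

COGS = $5,552.15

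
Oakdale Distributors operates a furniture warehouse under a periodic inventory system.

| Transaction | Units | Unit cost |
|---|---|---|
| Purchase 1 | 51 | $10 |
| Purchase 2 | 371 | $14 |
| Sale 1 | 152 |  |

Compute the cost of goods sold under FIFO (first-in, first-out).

Sale 1 (152) [FIFO — oldest first]: 51 @ $10 + 101 @ $14 = $1,924
Ending inventory: 270 @ $14 = $3,780

COGS = $1,924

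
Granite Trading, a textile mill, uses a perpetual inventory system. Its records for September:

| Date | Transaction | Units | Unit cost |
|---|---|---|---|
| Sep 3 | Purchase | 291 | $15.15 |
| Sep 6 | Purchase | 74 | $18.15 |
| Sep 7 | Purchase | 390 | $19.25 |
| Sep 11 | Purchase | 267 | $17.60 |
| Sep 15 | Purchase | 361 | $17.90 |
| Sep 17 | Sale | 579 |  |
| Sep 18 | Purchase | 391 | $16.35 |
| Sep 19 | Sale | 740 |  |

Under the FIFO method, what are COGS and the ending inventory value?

Sep 17, 579 sold [FIFO — oldest first]: 291 @ $15.15 + 74 @ $18.15 + 214 @ $19.25 = $9,871.25
Sep 19, 740 sold [FIFO — oldest first]: 176 @ $19.25 + 267 @ $17.60 + 297 @ $17.90 = $13,403.50
Total COGS = $9,871.25 + $13,403.50 = $23,274.75
Ending inventory: 64 @ $17.90 + 391 @ $16.35 = $7,538.45

COGS = $23,274.75; ending inventory = $7,538.45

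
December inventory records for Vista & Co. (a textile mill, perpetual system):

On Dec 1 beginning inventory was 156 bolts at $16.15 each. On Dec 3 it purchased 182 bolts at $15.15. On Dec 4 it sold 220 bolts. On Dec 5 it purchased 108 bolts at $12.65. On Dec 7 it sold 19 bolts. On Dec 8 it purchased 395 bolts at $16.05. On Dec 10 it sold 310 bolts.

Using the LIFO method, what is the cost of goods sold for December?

COGS = $8,586.85

Dec 4, 220 sold [LIFO — newest first]: 182 @ $15.15 + 38 @ $16.15 = $3,371.00
Dec 7, 19 sold [LIFO — newest first]: 19 @ $12.65 = $240.35
Dec 10, 310 sold [LIFO — newest first]: 310 @ $16.05 = $4,975.50
Total COGS = $3,371.00 + $240.35 + $4,975.50 = $8,586.85
Ending inventory: 118 @ $16.15 + 89 @ $12.65 + 85 @ $16.05 = $4,395.80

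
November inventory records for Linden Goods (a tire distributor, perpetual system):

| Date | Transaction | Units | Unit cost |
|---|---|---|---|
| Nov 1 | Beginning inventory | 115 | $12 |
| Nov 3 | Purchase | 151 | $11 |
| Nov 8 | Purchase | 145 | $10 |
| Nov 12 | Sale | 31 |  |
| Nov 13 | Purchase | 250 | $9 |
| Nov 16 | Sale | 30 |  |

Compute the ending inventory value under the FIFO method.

Nov 12, 31 sold [FIFO — oldest first]: 31 @ $12 = $372
Nov 16, 30 sold [FIFO — oldest first]: 30 @ $12 = $360
Total COGS = $372 + $360 = $732
Ending inventory: 54 @ $12 + 151 @ $11 + 145 @ $10 + 250 @ $9 = $6,009

Ending inventory = $6,009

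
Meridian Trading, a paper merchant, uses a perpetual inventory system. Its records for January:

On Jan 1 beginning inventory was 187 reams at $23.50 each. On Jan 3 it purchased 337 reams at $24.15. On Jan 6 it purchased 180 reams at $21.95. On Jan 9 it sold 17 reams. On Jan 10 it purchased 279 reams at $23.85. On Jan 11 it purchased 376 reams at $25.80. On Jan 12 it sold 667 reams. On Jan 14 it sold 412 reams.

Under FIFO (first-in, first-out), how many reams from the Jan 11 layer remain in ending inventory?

263

Jan 9, 17 sold [FIFO — oldest first]: 17 @ $23.50 = $399.50
Jan 12, 667 sold [FIFO — oldest first]: 170 @ $23.50 + 337 @ $24.15 + 160 @ $21.95 = $15,645.55
Jan 14, 412 sold [FIFO — oldest first]: 20 @ $21.95 + 279 @ $23.85 + 113 @ $25.80 = $10,008.55
Total COGS = $399.50 + $15,645.55 + $10,008.55 = $26,053.60
Ending inventory: 263 @ $25.80 = $6,785.40
Check: goods available $32,839.00 = COGS $26,053.60 + ending $6,785.40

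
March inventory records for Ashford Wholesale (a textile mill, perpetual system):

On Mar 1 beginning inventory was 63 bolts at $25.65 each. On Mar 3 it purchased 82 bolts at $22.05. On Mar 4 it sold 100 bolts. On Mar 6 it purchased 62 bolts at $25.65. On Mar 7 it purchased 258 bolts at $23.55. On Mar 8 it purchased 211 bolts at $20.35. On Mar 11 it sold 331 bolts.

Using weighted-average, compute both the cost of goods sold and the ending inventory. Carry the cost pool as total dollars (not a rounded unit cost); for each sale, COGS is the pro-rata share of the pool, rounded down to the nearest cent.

COGS = $9,844.93; ending inventory = $5,539.17

After Mar 1: 63 on hand, pool $1,615.95 (≈ $25.6500 each)
After Mar 3: 145 on hand, pool $3,424.05 (≈ $23.6141 each)
Mar 4, sell 100: 100/145 × $3,424.05 → $2,361.41
After Mar 6: 107 on hand, pool $2,652.94 (≈ $24.7938 each)
After Mar 7: 365 on hand, pool $8,728.84 (≈ $23.9146 each)
After Mar 8: 576 on hand, pool $13,022.69 (≈ $22.6088 each)
Mar 11, sell 331: 331/576 × $13,022.69 → $7,483.52
Total COGS = $2,361.41 + $7,483.52 = $9,844.93
Ending inventory (cost pool remaining) = $5,539.17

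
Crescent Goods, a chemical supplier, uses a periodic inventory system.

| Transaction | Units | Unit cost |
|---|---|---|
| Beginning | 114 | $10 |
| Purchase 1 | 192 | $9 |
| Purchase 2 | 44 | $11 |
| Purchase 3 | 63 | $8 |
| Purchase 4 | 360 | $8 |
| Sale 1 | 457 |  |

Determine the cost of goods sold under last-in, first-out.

Sale 1 (457) [LIFO — newest first]: 360 @ $8 + 63 @ $8 + 34 @ $11 = $3,758
Ending inventory: 114 @ $10 + 192 @ $9 + 10 @ $11 = $2,978

COGS = $3,758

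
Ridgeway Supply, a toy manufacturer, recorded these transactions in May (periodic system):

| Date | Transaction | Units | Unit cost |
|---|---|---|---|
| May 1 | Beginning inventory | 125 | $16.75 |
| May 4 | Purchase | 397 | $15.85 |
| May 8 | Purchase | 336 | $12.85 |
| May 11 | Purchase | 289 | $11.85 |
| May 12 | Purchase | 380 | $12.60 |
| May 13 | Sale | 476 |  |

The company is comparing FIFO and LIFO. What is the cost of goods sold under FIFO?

COGS = $7,657.10

FIFO COGS: 125 @ $16.75 + 351 @ $15.85 = $7,657.10
LIFO COGS: 380 @ $12.60 + 96 @ $11.85 = $5,925.60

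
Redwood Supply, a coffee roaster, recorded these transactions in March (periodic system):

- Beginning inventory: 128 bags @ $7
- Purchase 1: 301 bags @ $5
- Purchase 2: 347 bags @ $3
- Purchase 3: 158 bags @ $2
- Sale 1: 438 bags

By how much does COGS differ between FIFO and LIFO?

$1,272

FIFO COGS: 128 @ $7 + 301 @ $5 + 9 @ $3 = $2,428
LIFO COGS: 158 @ $2 + 280 @ $3 = $1,156
Difference = |$2,428 − $1,156| = $1,272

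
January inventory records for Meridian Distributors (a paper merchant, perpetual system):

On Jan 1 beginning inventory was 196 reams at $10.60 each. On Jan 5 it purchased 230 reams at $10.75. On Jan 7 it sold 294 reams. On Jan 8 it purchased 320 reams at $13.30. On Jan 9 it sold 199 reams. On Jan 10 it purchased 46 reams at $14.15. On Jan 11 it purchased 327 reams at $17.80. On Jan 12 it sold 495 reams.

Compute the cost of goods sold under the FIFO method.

COGS = $12,945.80

Jan 7, 294 sold [FIFO — oldest first]: 196 @ $10.60 + 98 @ $10.75 = $3,131.10
Jan 9, 199 sold [FIFO — oldest first]: 132 @ $10.75 + 67 @ $13.30 = $2,310.10
Jan 12, 495 sold [FIFO — oldest first]: 253 @ $13.30 + 46 @ $14.15 + 196 @ $17.80 = $7,504.60
Total COGS = $3,131.10 + $2,310.10 + $7,504.60 = $12,945.80
Ending inventory: 131 @ $17.80 = $2,331.80
Check: goods available $15,277.60 = COGS $12,945.80 + ending $2,331.80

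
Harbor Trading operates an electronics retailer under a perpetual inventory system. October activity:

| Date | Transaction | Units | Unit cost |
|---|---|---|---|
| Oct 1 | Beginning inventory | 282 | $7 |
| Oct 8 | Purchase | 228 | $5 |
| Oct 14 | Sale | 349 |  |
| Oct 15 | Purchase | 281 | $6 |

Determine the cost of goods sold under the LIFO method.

COGS = $1,987

Oct 14, 349 sold [LIFO — newest first]: 228 @ $5 + 121 @ $7 = $1,987
Ending inventory: 161 @ $7 + 281 @ $6 = $2,813
Check: goods available $4,800 = COGS $1,987 + ending $2,813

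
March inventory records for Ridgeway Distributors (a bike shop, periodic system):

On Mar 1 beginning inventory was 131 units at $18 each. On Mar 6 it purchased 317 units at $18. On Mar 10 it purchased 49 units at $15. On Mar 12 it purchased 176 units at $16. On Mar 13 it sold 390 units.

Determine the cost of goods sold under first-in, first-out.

COGS = $7,020

Mar 13, 390 sold [FIFO — oldest first]: 131 @ $18 + 259 @ $18 = $7,020
Ending inventory: 58 @ $18 + 49 @ $15 + 176 @ $16 = $4,595
Check: goods available $11,615 = COGS $7,020 + ending $4,595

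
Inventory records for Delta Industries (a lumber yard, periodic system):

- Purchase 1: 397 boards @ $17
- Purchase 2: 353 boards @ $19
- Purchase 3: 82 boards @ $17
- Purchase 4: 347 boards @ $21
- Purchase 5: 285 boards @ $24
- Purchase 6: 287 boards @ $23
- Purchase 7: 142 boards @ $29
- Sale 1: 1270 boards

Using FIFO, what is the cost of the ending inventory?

Sale 1 (1270) [FIFO — oldest first]: 397 @ $17 + 353 @ $19 + 82 @ $17 + 347 @ $21 + 91 @ $24 = $24,321
Ending inventory: 194 @ $24 + 287 @ $23 + 142 @ $29 = $15,375
Check: goods available $39,696 = COGS $24,321 + ending $15,375

Ending inventory = $15,375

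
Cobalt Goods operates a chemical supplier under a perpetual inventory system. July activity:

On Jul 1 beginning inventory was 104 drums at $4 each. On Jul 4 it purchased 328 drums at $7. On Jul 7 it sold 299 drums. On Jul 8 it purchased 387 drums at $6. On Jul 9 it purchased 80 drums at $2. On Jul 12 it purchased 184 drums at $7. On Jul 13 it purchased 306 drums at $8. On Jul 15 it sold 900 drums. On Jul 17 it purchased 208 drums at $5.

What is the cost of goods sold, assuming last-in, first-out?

COGS = $7,969

Jul 7, 299 sold [LIFO — newest first]: 299 @ $7 = $2,093
Jul 15, 900 sold [LIFO — newest first]: 306 @ $8 + 184 @ $7 + 80 @ $2 + 330 @ $6 = $5,876
Total COGS = $2,093 + $5,876 = $7,969
Ending inventory: 104 @ $4 + 29 @ $7 + 57 @ $6 + 208 @ $5 = $2,001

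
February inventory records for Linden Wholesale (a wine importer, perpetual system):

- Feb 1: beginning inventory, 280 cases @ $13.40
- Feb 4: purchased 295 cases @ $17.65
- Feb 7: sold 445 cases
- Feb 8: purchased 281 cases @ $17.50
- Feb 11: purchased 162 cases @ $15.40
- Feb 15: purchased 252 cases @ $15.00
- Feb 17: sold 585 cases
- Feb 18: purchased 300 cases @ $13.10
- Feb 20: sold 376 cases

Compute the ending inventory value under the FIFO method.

Feb 7, 445 sold [FIFO — oldest first]: 280 @ $13.40 + 165 @ $17.65 = $6,664.25
Feb 17, 585 sold [FIFO — oldest first]: 130 @ $17.65 + 281 @ $17.50 + 162 @ $15.40 + 12 @ $15.00 = $9,886.80
Feb 20, 376 sold [FIFO — oldest first]: 240 @ $15.00 + 136 @ $13.10 = $5,381.60
Total COGS = $6,664.25 + $9,886.80 + $5,381.60 = $21,932.65
Ending inventory: 164 @ $13.10 = $2,148.40

Ending inventory = $2,148.40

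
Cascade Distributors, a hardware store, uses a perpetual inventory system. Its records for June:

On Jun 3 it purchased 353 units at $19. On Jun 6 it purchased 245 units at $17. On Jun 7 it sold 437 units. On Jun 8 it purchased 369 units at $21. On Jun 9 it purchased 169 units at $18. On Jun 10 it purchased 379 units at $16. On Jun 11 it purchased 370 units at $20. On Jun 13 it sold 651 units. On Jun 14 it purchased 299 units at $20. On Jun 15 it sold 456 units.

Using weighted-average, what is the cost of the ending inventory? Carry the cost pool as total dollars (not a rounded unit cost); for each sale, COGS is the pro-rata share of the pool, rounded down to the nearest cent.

Ending inventory = $12,228.57

After Jun 3: 353 on hand, pool $6,707.00 (≈ $19.0000 each)
After Jun 6: 598 on hand, pool $10,872.00 (≈ $18.1806 each)
Jun 7, sell 437: 437/598 × $10,872.00 → $7,944.92
After Jun 8: 530 on hand, pool $10,676.08 (≈ $20.1435 each)
After Jun 9: 699 on hand, pool $13,718.08 (≈ $19.6253 each)
After Jun 10: 1078 on hand, pool $19,782.08 (≈ $18.3507 each)
After Jun 11: 1448 on hand, pool $27,182.08 (≈ $18.7722 each)
Jun 13, sell 651: 651/1448 × $27,182.08 → $12,220.67
After Jun 14: 1096 on hand, pool $20,941.41 (≈ $19.1071 each)
Jun 15, sell 456: 456/1096 × $20,941.41 → $8,712.84
Total COGS = $7,944.92 + $12,220.67 + $8,712.84 = $28,878.43
Ending inventory (cost pool remaining) = $12,228.57
Check: goods available $41,107.00 = COGS $28,878.43 + ending $12,228.57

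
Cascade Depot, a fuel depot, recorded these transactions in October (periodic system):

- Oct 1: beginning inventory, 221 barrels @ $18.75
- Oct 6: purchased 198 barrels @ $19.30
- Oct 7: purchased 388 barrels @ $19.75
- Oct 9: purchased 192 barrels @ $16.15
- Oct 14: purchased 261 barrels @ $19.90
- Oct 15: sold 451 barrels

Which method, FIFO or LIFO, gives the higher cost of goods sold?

FIFO

FIFO COGS: 221 @ $18.75 + 198 @ $19.30 + 32 @ $19.75 = $8,597.15
LIFO COGS: 261 @ $19.90 + 190 @ $16.15 = $8,262.40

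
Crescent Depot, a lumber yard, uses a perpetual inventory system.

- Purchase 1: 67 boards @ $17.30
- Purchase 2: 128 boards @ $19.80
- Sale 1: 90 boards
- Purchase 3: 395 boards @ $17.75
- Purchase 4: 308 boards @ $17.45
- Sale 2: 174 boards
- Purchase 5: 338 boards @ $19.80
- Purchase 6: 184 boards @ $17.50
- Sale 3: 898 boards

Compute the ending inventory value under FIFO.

Ending inventory = $4,685.20

Sale 1 (90) [FIFO — oldest first]: 67 @ $17.30 + 23 @ $19.80 = $1,614.50
Sale 2 (174) [FIFO — oldest first]: 105 @ $19.80 + 69 @ $17.75 = $3,303.75
Sale 3 (898) [FIFO — oldest first]: 326 @ $17.75 + 308 @ $17.45 + 264 @ $19.80 = $16,388.30
Total COGS = $1,614.50 + $3,303.75 + $16,388.30 = $21,306.55
Ending inventory: 74 @ $19.80 + 184 @ $17.50 = $4,685.20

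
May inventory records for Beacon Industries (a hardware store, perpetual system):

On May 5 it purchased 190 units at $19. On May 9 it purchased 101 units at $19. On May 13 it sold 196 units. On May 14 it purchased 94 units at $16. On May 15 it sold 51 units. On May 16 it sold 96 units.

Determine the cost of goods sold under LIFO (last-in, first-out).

May 13, 196 sold [LIFO — newest first]: 101 @ $19 + 95 @ $19 = $3,724
May 15, 51 sold [LIFO — newest first]: 51 @ $16 = $816
May 16, 96 sold [LIFO — newest first]: 43 @ $16 + 53 @ $19 = $1,695
Total COGS = $3,724 + $816 + $1,695 = $6,235
Ending inventory: 42 @ $19 = $798

COGS = $6,235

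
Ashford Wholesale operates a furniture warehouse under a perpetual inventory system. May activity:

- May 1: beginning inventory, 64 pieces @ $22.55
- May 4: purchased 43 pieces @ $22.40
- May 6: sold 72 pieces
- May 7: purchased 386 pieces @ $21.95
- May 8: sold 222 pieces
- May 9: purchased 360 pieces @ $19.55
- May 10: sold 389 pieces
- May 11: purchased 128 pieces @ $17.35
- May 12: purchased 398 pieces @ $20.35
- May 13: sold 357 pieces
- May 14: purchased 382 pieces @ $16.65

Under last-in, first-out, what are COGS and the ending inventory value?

COGS = $21,429.55; ending inventory = $13,167.95

May 6, 72 sold [LIFO — newest first]: 43 @ $22.40 + 29 @ $22.55 = $1,617.15
May 8, 222 sold [LIFO — newest first]: 222 @ $21.95 = $4,872.90
May 10, 389 sold [LIFO — newest first]: 360 @ $19.55 + 29 @ $21.95 = $7,674.55
May 13, 357 sold [LIFO — newest first]: 357 @ $20.35 = $7,264.95
Total COGS = $1,617.15 + $4,872.90 + $7,674.55 + $7,264.95 = $21,429.55
Ending inventory: 35 @ $22.55 + 135 @ $21.95 + 128 @ $17.35 + 41 @ $20.35 + 382 @ $16.65 = $13,167.95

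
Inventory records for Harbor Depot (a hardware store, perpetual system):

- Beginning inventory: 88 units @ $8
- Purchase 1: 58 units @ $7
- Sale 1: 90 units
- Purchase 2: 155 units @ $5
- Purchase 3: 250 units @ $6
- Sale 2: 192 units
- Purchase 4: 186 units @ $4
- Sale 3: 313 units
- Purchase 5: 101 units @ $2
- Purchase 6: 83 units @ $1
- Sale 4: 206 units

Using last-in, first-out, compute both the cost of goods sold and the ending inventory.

COGS = $3,646; ending inventory = $768

Sale 1 (90) [LIFO — newest first]: 58 @ $7 + 32 @ $8 = $662
Sale 2 (192) [LIFO — newest first]: 192 @ $6 = $1,152
Sale 3 (313) [LIFO — newest first]: 186 @ $4 + 58 @ $6 + 69 @ $5 = $1,437
Sale 4 (206) [LIFO — newest first]: 83 @ $1 + 101 @ $2 + 22 @ $5 = $395
Total COGS = $662 + $1,152 + $1,437 + $395 = $3,646
Ending inventory: 56 @ $8 + 64 @ $5 = $768
Check: goods available $4,414 = COGS $3,646 + ending $768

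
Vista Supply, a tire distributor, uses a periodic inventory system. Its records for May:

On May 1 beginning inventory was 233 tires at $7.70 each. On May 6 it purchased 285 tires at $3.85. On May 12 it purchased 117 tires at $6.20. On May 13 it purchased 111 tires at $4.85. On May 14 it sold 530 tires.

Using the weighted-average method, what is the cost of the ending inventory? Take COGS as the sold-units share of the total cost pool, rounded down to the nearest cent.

Ending inventory = $1,203.09

May 14, sell 530: 530/746 × $4,155.10 → $2,952.01
Ending inventory (cost pool remaining) = $1,203.09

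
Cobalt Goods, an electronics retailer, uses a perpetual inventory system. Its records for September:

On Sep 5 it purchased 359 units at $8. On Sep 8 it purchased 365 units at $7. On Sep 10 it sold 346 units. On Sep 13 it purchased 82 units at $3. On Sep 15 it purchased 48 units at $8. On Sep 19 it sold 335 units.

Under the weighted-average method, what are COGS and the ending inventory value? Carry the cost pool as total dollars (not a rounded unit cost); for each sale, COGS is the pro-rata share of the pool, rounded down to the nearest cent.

COGS = $4,877.52; ending inventory = $1,179.48

After Sep 5: 359 on hand, pool $2,872.00 (≈ $8.0000 each)
After Sep 8: 724 on hand, pool $5,427.00 (≈ $7.4959 each)
Sep 10, sell 346: 346/724 × $5,427.00 → $2,593.56
After Sep 13: 460 on hand, pool $3,079.44 (≈ $6.6944 each)
After Sep 15: 508 on hand, pool $3,463.44 (≈ $6.8178 each)
Sep 19, sell 335: 335/508 × $3,463.44 → $2,283.96
Total COGS = $2,593.56 + $2,283.96 = $4,877.52
Ending inventory (cost pool remaining) = $1,179.48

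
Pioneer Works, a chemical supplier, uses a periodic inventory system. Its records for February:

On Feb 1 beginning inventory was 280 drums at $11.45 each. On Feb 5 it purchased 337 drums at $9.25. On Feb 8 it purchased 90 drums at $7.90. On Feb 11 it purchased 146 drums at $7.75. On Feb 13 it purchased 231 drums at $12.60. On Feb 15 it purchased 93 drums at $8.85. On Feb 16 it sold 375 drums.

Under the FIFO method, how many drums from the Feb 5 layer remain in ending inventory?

242

Feb 16, 375 sold [FIFO — oldest first]: 280 @ $11.45 + 95 @ $9.25 = $4,084.75
Ending inventory: 242 @ $9.25 + 90 @ $7.90 + 146 @ $7.75 + 231 @ $12.60 + 93 @ $8.85 = $7,814.65
Check: goods available $11,899.40 = COGS $4,084.75 + ending $7,814.65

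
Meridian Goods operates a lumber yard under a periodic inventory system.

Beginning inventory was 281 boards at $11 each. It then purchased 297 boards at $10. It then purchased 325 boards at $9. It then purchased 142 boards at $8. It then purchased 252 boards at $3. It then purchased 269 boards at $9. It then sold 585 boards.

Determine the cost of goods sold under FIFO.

COGS = $6,124

Sale 1 (585) [FIFO — oldest first]: 281 @ $11 + 297 @ $10 + 7 @ $9 = $6,124
Ending inventory: 318 @ $9 + 142 @ $8 + 252 @ $3 + 269 @ $9 = $7,175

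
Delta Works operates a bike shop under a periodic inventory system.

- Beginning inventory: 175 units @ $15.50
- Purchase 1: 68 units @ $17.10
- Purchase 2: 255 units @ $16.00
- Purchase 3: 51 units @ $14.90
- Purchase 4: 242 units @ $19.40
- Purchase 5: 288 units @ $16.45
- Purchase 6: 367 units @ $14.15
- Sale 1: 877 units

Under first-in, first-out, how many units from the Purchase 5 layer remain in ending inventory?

Sale 1 (877) [FIFO — oldest first]: 175 @ $15.50 + 68 @ $17.10 + 255 @ $16.00 + 51 @ $14.90 + 242 @ $19.40 + 86 @ $16.45 = $14,824.70
Ending inventory: 202 @ $16.45 + 367 @ $14.15 = $8,515.95
Check: goods available $23,340.65 = COGS $14,824.70 + ending $8,515.95

202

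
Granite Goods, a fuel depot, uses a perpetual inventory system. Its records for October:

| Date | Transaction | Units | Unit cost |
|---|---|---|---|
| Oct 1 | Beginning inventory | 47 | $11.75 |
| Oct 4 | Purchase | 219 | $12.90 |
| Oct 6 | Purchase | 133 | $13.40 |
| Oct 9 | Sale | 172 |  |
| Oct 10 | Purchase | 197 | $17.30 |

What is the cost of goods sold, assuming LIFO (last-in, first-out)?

COGS = $2,285.30

Oct 9, 172 sold [LIFO — newest first]: 133 @ $13.40 + 39 @ $12.90 = $2,285.30
Ending inventory: 47 @ $11.75 + 180 @ $12.90 + 197 @ $17.30 = $6,282.35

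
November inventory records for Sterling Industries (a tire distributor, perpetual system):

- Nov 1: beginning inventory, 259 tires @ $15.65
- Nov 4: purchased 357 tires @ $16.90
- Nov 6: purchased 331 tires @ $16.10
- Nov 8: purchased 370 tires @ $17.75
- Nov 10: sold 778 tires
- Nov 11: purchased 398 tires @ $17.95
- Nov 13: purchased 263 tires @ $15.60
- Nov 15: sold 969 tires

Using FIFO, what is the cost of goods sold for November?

Nov 10, 778 sold [FIFO — oldest first]: 259 @ $15.65 + 357 @ $16.90 + 162 @ $16.10 = $12,694.85
Nov 15, 969 sold [FIFO — oldest first]: 169 @ $16.10 + 370 @ $17.75 + 398 @ $17.95 + 32 @ $15.60 = $16,931.70
Total COGS = $12,694.85 + $16,931.70 = $29,626.55
Ending inventory: 231 @ $15.60 = $3,603.60

COGS = $29,626.55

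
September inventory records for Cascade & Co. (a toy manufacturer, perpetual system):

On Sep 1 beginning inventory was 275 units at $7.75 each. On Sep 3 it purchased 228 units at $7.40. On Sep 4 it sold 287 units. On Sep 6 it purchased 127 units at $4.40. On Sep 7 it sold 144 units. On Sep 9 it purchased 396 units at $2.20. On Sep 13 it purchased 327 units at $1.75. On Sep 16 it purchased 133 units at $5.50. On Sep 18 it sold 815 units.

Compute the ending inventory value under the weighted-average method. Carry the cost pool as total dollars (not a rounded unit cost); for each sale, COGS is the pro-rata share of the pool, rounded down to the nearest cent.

After Sep 1: 275 on hand, pool $2,131.25 (≈ $7.7500 each)
After Sep 3: 503 on hand, pool $3,818.45 (≈ $7.5914 each)
Sep 4, sell 287: 287/503 × $3,818.45 → $2,178.71
After Sep 6: 343 on hand, pool $2,198.54 (≈ $6.4097 each)
Sep 7, sell 144: 144/343 × $2,198.54 → $923.00
After Sep 9: 595 on hand, pool $2,146.74 (≈ $3.6080 each)
After Sep 13: 922 on hand, pool $2,718.99 (≈ $2.9490 each)
After Sep 16: 1055 on hand, pool $3,450.49 (≈ $3.2706 each)
Sep 18, sell 815: 815/1055 × $3,450.49 → $2,665.54
Total COGS = $2,178.71 + $923.00 + $2,665.54 = $5,767.25
Ending inventory (cost pool remaining) = $784.95
Check: goods available $6,552.20 = COGS $5,767.25 + ending $784.95

Ending inventory = $784.95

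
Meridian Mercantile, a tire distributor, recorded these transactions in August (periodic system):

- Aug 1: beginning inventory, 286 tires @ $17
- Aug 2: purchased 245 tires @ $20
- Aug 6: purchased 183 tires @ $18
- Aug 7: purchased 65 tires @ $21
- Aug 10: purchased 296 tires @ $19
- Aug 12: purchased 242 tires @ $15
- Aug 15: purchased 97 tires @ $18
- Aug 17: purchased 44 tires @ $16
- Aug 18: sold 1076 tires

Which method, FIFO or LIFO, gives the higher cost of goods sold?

FIFO

FIFO COGS: 286 @ $17 + 245 @ $20 + 183 @ $18 + 65 @ $21 + 296 @ $19 + 1 @ $15 = $20,060
LIFO COGS: 44 @ $16 + 97 @ $18 + 242 @ $15 + 296 @ $19 + 65 @ $21 + 183 @ $18 + 149 @ $20 = $19,343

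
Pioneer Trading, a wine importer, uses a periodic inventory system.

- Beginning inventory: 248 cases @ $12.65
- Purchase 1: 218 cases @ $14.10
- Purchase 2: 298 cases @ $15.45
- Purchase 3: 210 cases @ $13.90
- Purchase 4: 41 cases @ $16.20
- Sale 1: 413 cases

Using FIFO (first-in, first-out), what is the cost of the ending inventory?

Ending inventory = $8,934.60

Sale 1 (413) [FIFO — oldest first]: 248 @ $12.65 + 165 @ $14.10 = $5,463.70
Ending inventory: 53 @ $14.10 + 298 @ $15.45 + 210 @ $13.90 + 41 @ $16.20 = $8,934.60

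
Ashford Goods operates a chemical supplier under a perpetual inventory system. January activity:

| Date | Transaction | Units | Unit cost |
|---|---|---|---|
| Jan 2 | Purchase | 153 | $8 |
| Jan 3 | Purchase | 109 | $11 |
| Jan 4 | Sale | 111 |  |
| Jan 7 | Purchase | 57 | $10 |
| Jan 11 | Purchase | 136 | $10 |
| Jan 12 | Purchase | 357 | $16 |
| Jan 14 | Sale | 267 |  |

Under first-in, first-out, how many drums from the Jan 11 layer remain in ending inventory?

77

Jan 4, 111 sold [FIFO — oldest first]: 111 @ $8 = $888
Jan 14, 267 sold [FIFO — oldest first]: 42 @ $8 + 109 @ $11 + 57 @ $10 + 59 @ $10 = $2,695
Total COGS = $888 + $2,695 = $3,583
Ending inventory: 77 @ $10 + 357 @ $16 = $6,482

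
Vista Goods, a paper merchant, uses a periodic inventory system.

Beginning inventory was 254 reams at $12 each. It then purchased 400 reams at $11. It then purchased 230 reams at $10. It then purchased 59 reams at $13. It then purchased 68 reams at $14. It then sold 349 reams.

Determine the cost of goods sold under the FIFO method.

Sale 1 (349) [FIFO — oldest first]: 254 @ $12 + 95 @ $11 = $4,093
Ending inventory: 305 @ $11 + 230 @ $10 + 59 @ $13 + 68 @ $14 = $7,374
Check: goods available $11,467 = COGS $4,093 + ending $7,374

COGS = $4,093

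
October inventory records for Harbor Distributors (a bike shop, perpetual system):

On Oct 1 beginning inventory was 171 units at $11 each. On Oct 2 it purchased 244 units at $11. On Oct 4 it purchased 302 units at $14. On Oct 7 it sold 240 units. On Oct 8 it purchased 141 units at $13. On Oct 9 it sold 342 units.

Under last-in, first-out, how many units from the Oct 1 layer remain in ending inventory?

171

Oct 7, 240 sold [LIFO — newest first]: 240 @ $14 = $3,360
Oct 9, 342 sold [LIFO — newest first]: 141 @ $13 + 62 @ $14 + 139 @ $11 = $4,230
Total COGS = $3,360 + $4,230 = $7,590
Ending inventory: 171 @ $11 + 105 @ $11 = $3,036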